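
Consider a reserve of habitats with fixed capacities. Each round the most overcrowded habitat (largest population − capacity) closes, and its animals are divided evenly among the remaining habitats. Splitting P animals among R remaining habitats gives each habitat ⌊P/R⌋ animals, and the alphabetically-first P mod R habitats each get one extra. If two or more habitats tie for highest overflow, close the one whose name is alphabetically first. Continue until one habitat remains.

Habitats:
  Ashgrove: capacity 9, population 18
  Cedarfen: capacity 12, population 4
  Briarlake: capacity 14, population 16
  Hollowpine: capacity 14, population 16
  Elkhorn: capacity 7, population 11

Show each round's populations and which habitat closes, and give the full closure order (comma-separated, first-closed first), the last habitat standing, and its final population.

Round 1: Ashgrove=18 Briarlake=16 Cedarfen=4 Elkhorn=11 Hollowpine=16 → close Ashgrove (overflow 9)
  18÷4 = 4 each, +1 to first 2
Round 2: Briarlake=21 Cedarfen=9 Elkhorn=15 Hollowpine=20 → close Elkhorn (overflow 8)
  15÷3 = 5 each, +1 to first 0
Round 3: Briarlake=26 Cedarfen=14 Hollowpine=25 → close Briarlake (overflow 12)
  26÷2 = 13 each, +1 to first 0
Round 4: Cedarfen=27 Hollowpine=38 → close Hollowpine (overflow 24)
  38÷1 = 38 each, +1 to first 0

Closure order: Ashgrove, Elkhorn, Briarlake, Hollowpine
Last habitat: Cedarfen with 65 animals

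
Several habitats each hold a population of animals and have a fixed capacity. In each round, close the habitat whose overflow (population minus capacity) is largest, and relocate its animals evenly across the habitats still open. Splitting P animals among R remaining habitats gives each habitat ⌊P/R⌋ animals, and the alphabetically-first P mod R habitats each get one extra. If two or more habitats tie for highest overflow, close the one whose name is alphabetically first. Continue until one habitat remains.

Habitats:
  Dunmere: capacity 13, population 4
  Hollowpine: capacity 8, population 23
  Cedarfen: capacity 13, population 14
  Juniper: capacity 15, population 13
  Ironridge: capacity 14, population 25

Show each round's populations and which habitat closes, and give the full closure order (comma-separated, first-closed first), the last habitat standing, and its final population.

Round 1: Cedarfen=14 Dunmere=4 Hollowpine=23 Ironridge=25 Juniper=13 → close Hollowpine (overflow 15)
  23÷4 = 5 each, +1 to first 3
Round 2: Cedarfen=20 Dunmere=10 Ironridge=31 Juniper=18 → close Ironridge (overflow 17)
  31÷3 = 10 each, +1 to first 1
Round 3: Cedarfen=31 Dunmere=20 Juniper=28 → close Cedarfen (overflow 18)
  31÷2 = 15 each, +1 to first 1
Round 4: Dunmere=36 Juniper=43 → close Juniper (overflow 28)
  43÷1 = 43 each, +1 to first 0

Closure order: Hollowpine, Ironridge, Cedarfen, Juniper
Last habitat: Dunmere with 79 animals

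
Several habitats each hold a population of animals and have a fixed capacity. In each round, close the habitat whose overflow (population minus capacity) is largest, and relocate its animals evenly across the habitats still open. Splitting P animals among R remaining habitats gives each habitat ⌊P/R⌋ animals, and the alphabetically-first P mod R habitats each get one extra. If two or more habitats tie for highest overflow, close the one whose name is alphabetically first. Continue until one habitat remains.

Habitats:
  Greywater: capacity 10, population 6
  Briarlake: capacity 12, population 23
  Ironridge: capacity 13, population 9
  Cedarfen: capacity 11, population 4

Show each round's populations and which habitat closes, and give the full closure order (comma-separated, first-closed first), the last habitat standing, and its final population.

Closure order: Briarlake, Greywater, Ironridge
Last habitat: Cedarfen with 42 animals

Round 1: Briarlake=23 Cedarfen=4 Greywater=6 Ironridge=9 → close Briarlake (overflow 11)
  23÷3 = 7 each, +1 to first 2
Round 2: Cedarfen=12 Greywater=14 Ironridge=16 → close Greywater (overflow 4)
  14÷2 = 7 each, +1 to first 0
Round 3: Cedarfen=19 Ironridge=23 → close Ironridge (overflow 10)
  23÷1 = 23 each, +1 to first 0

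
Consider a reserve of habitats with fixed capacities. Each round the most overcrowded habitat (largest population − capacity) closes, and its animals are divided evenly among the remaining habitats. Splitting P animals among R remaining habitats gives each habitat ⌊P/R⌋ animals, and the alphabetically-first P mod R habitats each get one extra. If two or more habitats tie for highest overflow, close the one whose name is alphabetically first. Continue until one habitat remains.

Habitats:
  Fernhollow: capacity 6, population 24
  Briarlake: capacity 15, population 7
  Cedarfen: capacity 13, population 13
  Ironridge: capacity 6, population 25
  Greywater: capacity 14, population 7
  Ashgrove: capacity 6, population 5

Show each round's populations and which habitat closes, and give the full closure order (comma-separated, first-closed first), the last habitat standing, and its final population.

Round 1: Ashgrove=5 Briarlake=7 Cedarfen=13 Fernhollow=24 Greywater=7 Ironridge=25 → close Ironridge (overflow 19)
  25÷5 = 5 each, +1 to first 0
Round 2: Ashgrove=10 Briarlake=12 Cedarfen=18 Fernhollow=29 Greywater=12 → close Fernhollow (overflow 23)
  29÷4 = 7 each, +1 to first 1
Round 3: Ashgrove=18 Briarlake=19 Cedarfen=25 Greywater=19 → close Ashgrove (overflow 12)
  18÷3 = 6 each, +1 to first 0
Round 4: Briarlake=25 Cedarfen=31 Greywater=25 → close Cedarfen (overflow 18)
  31÷2 = 15 each, +1 to first 1
Round 5: Briarlake=41 Greywater=40 → close Briarlake (overflow 26)
  41÷1 = 41 each, +1 to first 0

Closure order: Ironridge, Fernhollow, Ashgrove, Cedarfen, Briarlake
Last habitat: Greywater with 81 animals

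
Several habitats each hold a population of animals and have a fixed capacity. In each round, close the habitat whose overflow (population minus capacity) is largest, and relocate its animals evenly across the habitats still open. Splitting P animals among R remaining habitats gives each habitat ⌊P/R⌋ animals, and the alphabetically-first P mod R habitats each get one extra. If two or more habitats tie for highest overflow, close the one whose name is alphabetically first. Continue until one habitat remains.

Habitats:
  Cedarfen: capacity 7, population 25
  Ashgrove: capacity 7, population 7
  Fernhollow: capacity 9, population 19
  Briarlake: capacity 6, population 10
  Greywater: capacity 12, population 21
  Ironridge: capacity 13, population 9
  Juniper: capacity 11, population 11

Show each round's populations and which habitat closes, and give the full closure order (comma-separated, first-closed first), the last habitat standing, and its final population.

Round 1: Ashgrove=7 Briarlake=10 Cedarfen=25 Fernhollow=19 Greywater=21 Ironridge=9 Juniper=11 → close Cedarfen (overflow 18)
  25÷6 = 4 each, +1 to first 1
Round 2: Ashgrove=12 Briarlake=14 Fernhollow=23 Greywater=25 Ironridge=13 Juniper=15 → close Fernhollow (overflow 14)
  23÷5 = 4 each, +1 to first 3
Round 3: Ashgrove=17 Briarlake=19 Greywater=30 Ironridge=17 Juniper=19 → close Greywater (overflow 18)
  30÷4 = 7 each, +1 to first 2
Round 4: Ashgrove=25 Briarlake=27 Ironridge=24 Juniper=26 → close Briarlake (overflow 21)
  27÷3 = 9 each, +1 to first 0
Round 5: Ashgrove=34 Ironridge=33 Juniper=35 → close Ashgrove (overflow 27)
  34÷2 = 17 each, +1 to first 0
Round 6: Ironridge=50 Juniper=52 → close Juniper (overflow 41)
  52÷1 = 52 each, +1 to first 0

Closure order: Cedarfen, Fernhollow, Greywater, Briarlake, Ashgrove, Juniper
Last habitat: Ironridge with 102 animals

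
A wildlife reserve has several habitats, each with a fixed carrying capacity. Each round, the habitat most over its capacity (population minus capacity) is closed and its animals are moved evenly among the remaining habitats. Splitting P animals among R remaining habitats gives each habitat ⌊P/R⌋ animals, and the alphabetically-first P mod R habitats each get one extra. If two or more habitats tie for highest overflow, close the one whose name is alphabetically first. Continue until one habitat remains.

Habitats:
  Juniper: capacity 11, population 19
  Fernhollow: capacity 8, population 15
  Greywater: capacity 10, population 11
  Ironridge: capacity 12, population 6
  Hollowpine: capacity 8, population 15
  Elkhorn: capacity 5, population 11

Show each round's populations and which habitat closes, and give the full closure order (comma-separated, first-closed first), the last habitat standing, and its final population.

Round 1: Elkhorn=11 Fernhollow=15 Greywater=11 Hollowpine=15 Ironridge=6 Juniper=19 → close Juniper (overflow 8)
  19÷5 = 3 each, +1 to first 4
Round 2: Elkhorn=15 Fernhollow=19 Greywater=15 Hollowpine=19 Ironridge=9 → close Fernhollow (overflow 11)
  19÷4 = 4 each, +1 to first 3
Round 3: Elkhorn=20 Greywater=20 Hollowpine=24 Ironridge=13 → close Hollowpine (overflow 16)
  24÷3 = 8 each, +1 to first 0
Round 4: Elkhorn=28 Greywater=28 Ironridge=21 → close Elkhorn (overflow 23)
  28÷2 = 14 each, +1 to first 0
Round 5: Greywater=42 Ironridge=35 → close Greywater (overflow 32)
  42÷1 = 42 each, +1 to first 0

Closure order: Juniper, Fernhollow, Hollowpine, Elkhorn, Greywater
Last habitat: Ironridge with 77 animals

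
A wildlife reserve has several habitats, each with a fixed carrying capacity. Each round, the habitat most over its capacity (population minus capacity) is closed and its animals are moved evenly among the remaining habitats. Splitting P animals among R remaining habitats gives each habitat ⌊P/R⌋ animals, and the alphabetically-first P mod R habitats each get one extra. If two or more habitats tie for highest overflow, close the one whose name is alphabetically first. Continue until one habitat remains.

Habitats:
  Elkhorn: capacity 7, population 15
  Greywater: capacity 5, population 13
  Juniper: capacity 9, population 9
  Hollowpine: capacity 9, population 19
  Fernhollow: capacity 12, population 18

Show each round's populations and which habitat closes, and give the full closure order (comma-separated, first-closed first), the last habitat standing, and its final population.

Round 1: Elkhorn=15 Fernhollow=18 Greywater=13 Hollowpine=19 Juniper=9 → close Hollowpine (overflow 10)
  19÷4 = 4 each, +1 to first 3
Round 2: Elkhorn=20 Fernhollow=23 Greywater=18 Juniper=13 → close Elkhorn (overflow 13)
  20÷3 = 6 each, +1 to first 2
Round 3: Fernhollow=30 Greywater=25 Juniper=19 → close Greywater (overflow 20)
  25÷2 = 12 each, +1 to first 1
Round 4: Fernhollow=43 Juniper=31 → close Fernhollow (overflow 31)
  43÷1 = 43 each, +1 to first 0

Closure order: Hollowpine, Elkhorn, Greywater, Fernhollow
Last habitat: Juniper with 74 animals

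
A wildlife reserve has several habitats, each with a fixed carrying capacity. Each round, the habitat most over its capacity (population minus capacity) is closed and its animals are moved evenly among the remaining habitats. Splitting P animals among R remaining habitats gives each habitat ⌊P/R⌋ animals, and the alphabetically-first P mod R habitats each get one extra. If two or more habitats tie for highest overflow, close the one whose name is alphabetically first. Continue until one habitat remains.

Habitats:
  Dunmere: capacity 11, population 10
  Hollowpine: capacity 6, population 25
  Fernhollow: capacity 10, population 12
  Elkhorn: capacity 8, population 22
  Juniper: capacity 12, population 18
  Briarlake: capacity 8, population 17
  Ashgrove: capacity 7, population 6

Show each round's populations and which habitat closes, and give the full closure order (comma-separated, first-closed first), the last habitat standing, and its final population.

Closure order: Hollowpine, Elkhorn, Briarlake, Juniper, Ashgrove, Fernhollow
Last habitat: Dunmere with 110 animals

Round 1: Ashgrove=6 Briarlake=17 Dunmere=10 Elkhorn=22 Fernhollow=12 Hollowpine=25 Juniper=18 → close Hollowpine (overflow 19)
  25÷6 = 4 each, +1 to first 1
Round 2: Ashgrove=11 Briarlake=21 Dunmere=14 Elkhorn=26 Fernhollow=16 Juniper=22 → close Elkhorn (overflow 18)
  26÷5 = 5 each, +1 to first 1
Round 3: Ashgrove=17 Briarlake=26 Dunmere=19 Fernhollow=21 Juniper=27 → close Briarlake (overflow 18)
  26÷4 = 6 each, +1 to first 2
Round 4: Ashgrove=24 Dunmere=26 Fernhollow=27 Juniper=33 → close Juniper (overflow 21)
  33÷3 = 11 each, +1 to first 0
Round 5: Ashgrove=35 Dunmere=37 Fernhollow=38 → close Ashgrove (overflow 28)
  35÷2 = 17 each, +1 to first 1
Round 6: Dunmere=55 Fernhollow=55 → close Fernhollow (overflow 45)
  55÷1 = 55 each, +1 to first 0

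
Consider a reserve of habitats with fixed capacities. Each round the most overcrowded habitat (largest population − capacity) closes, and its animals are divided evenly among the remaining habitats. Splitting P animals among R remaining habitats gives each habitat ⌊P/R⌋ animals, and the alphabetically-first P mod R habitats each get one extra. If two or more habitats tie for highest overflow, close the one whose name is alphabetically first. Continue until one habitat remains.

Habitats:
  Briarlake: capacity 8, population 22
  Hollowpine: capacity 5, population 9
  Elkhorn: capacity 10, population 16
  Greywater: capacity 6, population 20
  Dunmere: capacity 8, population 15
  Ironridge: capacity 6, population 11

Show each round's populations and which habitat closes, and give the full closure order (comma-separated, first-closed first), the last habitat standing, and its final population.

Round 1: Briarlake=22 Dunmere=15 Elkhorn=16 Greywater=20 Hollowpine=9 Ironridge=11 → close Briarlake (overflow 14)
  22÷5 = 4 each, +1 to first 2
Round 2: Dunmere=20 Elkhorn=21 Greywater=24 Hollowpine=13 Ironridge=15 → close Greywater (overflow 18)
  24÷4 = 6 each, +1 to first 0
Round 3: Dunmere=26 Elkhorn=27 Hollowpine=19 Ironridge=21 → close Dunmere (overflow 18)
  26÷3 = 8 each, +1 to first 2
Round 4: Elkhorn=36 Hollowpine=28 Ironridge=29 → close Elkhorn (overflow 26)
  36÷2 = 18 each, +1 to first 0
Round 5: Hollowpine=46 Ironridge=47 → close Hollowpine (overflow 41)
  46÷1 = 46 each, +1 to first 0

Closure order: Briarlake, Greywater, Dunmere, Elkhorn, Hollowpine
Last habitat: Ironridge with 93 animals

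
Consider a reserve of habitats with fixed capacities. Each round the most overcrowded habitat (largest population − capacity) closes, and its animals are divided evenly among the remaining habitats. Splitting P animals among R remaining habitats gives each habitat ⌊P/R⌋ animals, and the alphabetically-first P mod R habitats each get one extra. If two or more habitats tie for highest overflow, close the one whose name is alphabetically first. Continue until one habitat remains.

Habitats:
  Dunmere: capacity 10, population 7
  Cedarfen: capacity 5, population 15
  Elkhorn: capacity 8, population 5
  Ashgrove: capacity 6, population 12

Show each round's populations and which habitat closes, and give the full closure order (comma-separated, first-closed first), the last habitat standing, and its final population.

Closure order: Cedarfen, Ashgrove, Dunmere
Last habitat: Elkhorn with 39 animals

Round 1: Ashgrove=12 Cedarfen=15 Dunmere=7 Elkhorn=5 → close Cedarfen (overflow 10)
  15÷3 = 5 each, +1 to first 0
Round 2: Ashgrove=17 Dunmere=12 Elkhorn=10 → close Ashgrove (overflow 11)
  17÷2 = 8 each, +1 to first 1
Round 3: Dunmere=21 Elkhorn=18 → close Dunmere (overflow 11)
  21÷1 = 21 each, +1 to first 0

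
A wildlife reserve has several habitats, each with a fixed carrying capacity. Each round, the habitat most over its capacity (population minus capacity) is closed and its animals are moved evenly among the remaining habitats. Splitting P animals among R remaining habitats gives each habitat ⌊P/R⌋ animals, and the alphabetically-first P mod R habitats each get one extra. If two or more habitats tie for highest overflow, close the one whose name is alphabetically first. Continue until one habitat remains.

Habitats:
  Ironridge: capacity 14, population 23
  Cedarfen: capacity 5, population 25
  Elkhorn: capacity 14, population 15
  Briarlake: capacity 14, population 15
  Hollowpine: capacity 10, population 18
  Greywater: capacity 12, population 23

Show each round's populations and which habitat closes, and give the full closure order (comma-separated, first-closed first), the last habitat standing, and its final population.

Closure order: Cedarfen, Greywater, Ironridge, Hollowpine, Briarlake
Last habitat: Elkhorn with 119 animals

Round 1: Briarlake=15 Cedarfen=25 Elkhorn=15 Greywater=23 Hollowpine=18 Ironridge=23 → close Cedarfen (overflow 20)
  25÷5 = 5 each, +1 to first 0
Round 2: Briarlake=20 Elkhorn=20 Greywater=28 Hollowpine=23 Ironridge=28 → close Greywater (overflow 16)
  28÷4 = 7 each, +1 to first 0
Round 3: Briarlake=27 Elkhorn=27 Hollowpine=30 Ironridge=35 → close Ironridge (overflow 21)
  35÷3 = 11 each, +1 to first 2
Round 4: Briarlake=39 Elkhorn=39 Hollowpine=41 → close Hollowpine (overflow 31)
  41÷2 = 20 each, +1 to first 1
Round 5: Briarlake=60 Elkhorn=59 → close Briarlake (overflow 46)
  60÷1 = 60 each, +1 to first 0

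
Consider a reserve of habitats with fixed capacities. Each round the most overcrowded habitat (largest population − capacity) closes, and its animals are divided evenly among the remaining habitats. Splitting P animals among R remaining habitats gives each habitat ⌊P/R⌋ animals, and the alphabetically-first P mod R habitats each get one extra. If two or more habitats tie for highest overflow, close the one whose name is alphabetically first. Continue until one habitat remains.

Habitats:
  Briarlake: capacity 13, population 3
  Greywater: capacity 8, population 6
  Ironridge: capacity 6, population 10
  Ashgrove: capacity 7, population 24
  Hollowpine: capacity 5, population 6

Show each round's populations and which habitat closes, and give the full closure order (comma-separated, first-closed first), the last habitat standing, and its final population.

Closure order: Ashgrove, Ironridge, Hollowpine, Greywater
Last habitat: Briarlake with 49 animals

Round 1: Ashgrove=24 Briarlake=3 Greywater=6 Hollowpine=6 Ironridge=10 → close Ashgrove (overflow 17)
  24÷4 = 6 each, +1 to first 0
Round 2: Briarlake=9 Greywater=12 Hollowpine=12 Ironridge=16 → close Ironridge (overflow 10)
  16÷3 = 5 each, +1 to first 1
Round 3: Briarlake=15 Greywater=17 Hollowpine=17 → close Hollowpine (overflow 12)
  17÷2 = 8 each, +1 to first 1
Round 4: Briarlake=24 Greywater=25 → close Greywater (overflow 17)
  25÷1 = 25 each, +1 to first 0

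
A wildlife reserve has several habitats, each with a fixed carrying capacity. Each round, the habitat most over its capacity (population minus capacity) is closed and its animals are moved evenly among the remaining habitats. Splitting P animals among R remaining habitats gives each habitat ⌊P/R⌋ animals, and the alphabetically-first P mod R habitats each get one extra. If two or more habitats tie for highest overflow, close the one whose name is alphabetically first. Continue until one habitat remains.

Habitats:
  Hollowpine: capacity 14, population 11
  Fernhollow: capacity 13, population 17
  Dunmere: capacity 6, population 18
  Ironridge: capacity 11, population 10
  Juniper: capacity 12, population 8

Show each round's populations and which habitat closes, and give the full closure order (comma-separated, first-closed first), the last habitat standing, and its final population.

Round 1: Dunmere=18 Fernhollow=17 Hollowpine=11 Ironridge=10 Juniper=8 → close Dunmere (overflow 12)
  18÷4 = 4 each, +1 to first 2
Round 2: Fernhollow=22 Hollowpine=16 Ironridge=14 Juniper=12 → close Fernhollow (overflow 9)
  22÷3 = 7 each, +1 to first 1
Round 3: Hollowpine=24 Ironridge=21 Juniper=19 → close Hollowpine (overflow 10)
  24÷2 = 12 each, +1 to first 0
Round 4: Ironridge=33 Juniper=31 → close Ironridge (overflow 22)
  33÷1 = 33 each, +1 to first 0

Closure order: Dunmere, Fernhollow, Hollowpine, Ironridge
Last habitat: Juniper with 64 animals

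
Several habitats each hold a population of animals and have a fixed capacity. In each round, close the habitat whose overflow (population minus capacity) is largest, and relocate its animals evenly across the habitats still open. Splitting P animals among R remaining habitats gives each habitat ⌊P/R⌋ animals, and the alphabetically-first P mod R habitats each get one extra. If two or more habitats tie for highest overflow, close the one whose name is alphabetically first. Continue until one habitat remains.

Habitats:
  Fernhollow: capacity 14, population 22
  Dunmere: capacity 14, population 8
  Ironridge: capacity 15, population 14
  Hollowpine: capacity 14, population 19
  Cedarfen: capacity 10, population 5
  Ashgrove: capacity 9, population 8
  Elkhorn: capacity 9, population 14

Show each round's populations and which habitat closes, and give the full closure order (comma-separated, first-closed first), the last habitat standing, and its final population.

Round 1: Ashgrove=8 Cedarfen=5 Dunmere=8 Elkhorn=14 Fernhollow=22 Hollowpine=19 Ironridge=14 → close Fernhollow (overflow 8)
  22÷6 = 3 each, +1 to first 4
Round 2: Ashgrove=12 Cedarfen=9 Dunmere=12 Elkhorn=18 Hollowpine=22 Ironridge=17 → close Elkhorn (overflow 9)
  18÷5 = 3 each, +1 to first 3
Round 3: Ashgrove=16 Cedarfen=13 Dunmere=16 Hollowpine=25 Ironridge=20 → close Hollowpine (overflow 11)
  25÷4 = 6 each, +1 to first 1
Round 4: Ashgrove=23 Cedarfen=19 Dunmere=22 Ironridge=26 → close Ashgrove (overflow 14)
  23÷3 = 7 each, +1 to first 2
Round 5: Cedarfen=27 Dunmere=30 Ironridge=33 → close Ironridge (overflow 18)
  33÷2 = 16 each, +1 to first 1
Round 6: Cedarfen=44 Dunmere=46 → close Cedarfen (overflow 34)
  44÷1 = 44 each, +1 to first 0

Closure order: Fernhollow, Elkhorn, Hollowpine, Ashgrove, Ironridge, Cedarfen
Last habitat: Dunmere with 90 animals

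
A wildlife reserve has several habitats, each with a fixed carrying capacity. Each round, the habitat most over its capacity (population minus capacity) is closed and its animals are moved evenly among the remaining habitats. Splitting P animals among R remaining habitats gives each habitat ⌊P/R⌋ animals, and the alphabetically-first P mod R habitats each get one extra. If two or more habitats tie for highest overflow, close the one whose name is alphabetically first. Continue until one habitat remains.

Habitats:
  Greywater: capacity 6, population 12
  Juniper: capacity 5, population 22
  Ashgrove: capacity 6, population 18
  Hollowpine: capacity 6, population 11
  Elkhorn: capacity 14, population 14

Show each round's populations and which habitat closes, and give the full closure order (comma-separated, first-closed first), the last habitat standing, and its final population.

Closure order: Juniper, Ashgrove, Greywater, Hollowpine
Last habitat: Elkhorn with 77 animals

Round 1: Ashgrove=18 Elkhorn=14 Greywater=12 Hollowpine=11 Juniper=22 → close Juniper (overflow 17)
  22÷4 = 5 each, +1 to first 2
Round 2: Ashgrove=24 Elkhorn=20 Greywater=17 Hollowpine=16 → close Ashgrove (overflow 18)
  24÷3 = 8 each, +1 to first 0
Round 3: Elkhorn=28 Greywater=25 Hollowpine=24 → close Greywater (overflow 19)
  25÷2 = 12 each, +1 to first 1
Round 4: Elkhorn=41 Hollowpine=36 → close Hollowpine (overflow 30)
  36÷1 = 36 each, +1 to first 0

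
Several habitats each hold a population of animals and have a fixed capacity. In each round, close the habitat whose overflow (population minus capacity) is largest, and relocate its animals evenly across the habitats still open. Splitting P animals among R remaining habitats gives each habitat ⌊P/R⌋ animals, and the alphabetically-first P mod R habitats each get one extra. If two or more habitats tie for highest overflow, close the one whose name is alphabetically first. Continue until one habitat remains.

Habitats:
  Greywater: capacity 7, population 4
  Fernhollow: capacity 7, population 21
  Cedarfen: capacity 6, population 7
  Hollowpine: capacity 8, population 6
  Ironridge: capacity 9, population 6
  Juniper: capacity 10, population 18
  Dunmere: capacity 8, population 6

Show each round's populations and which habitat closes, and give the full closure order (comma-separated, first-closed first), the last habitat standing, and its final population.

Closure order: Fernhollow, Juniper, Cedarfen, Dunmere, Greywater, Hollowpine
Last habitat: Ironridge with 68 animals

Round 1: Cedarfen=7 Dunmere=6 Fernhollow=21 Greywater=4 Hollowpine=6 Ironridge=6 Juniper=18 → close Fernhollow (overflow 14)
  21÷6 = 3 each, +1 to first 3
Round 2: Cedarfen=11 Dunmere=10 Greywater=8 Hollowpine=9 Ironridge=9 Juniper=21 → close Juniper (overflow 11)
  21÷5 = 4 each, +1 to first 1
Round 3: Cedarfen=16 Dunmere=14 Greywater=12 Hollowpine=13 Ironridge=13 → close Cedarfen (overflow 10)
  16÷4 = 4 each, +1 to first 0
Round 4: Dunmere=18 Greywater=16 Hollowpine=17 Ironridge=17 → close Dunmere (overflow 10)
  18÷3 = 6 each, +1 to first 0
Round 5: Greywater=22 Hollowpine=23 Ironridge=23 → close Greywater (overflow 15)
  22÷2 = 11 each, +1 to first 0
Round 6: Hollowpine=34 Ironridge=34 → close Hollowpine (overflow 26)
  34÷1 = 34 each, +1 to first 0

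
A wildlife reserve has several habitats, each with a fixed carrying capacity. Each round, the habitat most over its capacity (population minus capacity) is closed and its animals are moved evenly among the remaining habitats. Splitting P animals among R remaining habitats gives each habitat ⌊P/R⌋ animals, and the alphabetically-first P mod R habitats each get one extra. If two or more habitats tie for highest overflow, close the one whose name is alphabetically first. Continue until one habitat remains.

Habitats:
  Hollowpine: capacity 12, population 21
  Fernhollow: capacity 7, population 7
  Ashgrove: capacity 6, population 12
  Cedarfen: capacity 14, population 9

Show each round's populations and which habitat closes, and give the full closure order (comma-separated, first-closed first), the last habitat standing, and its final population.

Round 1: Ashgrove=12 Cedarfen=9 Fernhollow=7 Hollowpine=21 → close Hollowpine (overflow 9)
  21÷3 = 7 each, +1 to first 0
Round 2: Ashgrove=19 Cedarfen=16 Fernhollow=14 → close Ashgrove (overflow 13)
  19÷2 = 9 each, +1 to first 1
Round 3: Cedarfen=26 Fernhollow=23 → close Fernhollow (overflow 16)
  23÷1 = 23 each, +1 to first 0

Closure order: Hollowpine, Ashgrove, Fernhollow
Last habitat: Cedarfen with 49 animals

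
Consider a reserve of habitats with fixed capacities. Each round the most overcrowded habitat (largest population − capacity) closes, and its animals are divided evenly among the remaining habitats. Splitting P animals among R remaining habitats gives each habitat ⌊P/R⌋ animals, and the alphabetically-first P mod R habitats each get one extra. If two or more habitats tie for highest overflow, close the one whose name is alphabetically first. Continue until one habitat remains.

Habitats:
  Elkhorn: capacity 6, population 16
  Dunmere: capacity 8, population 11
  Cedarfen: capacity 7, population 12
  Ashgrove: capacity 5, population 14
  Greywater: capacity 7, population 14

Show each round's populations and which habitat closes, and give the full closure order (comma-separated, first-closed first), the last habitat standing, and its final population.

Round 1: Ashgrove=14 Cedarfen=12 Dunmere=11 Elkhorn=16 Greywater=14 → close Elkhorn (overflow 10)
  16÷4 = 4 each, +1 to first 0
Round 2: Ashgrove=18 Cedarfen=16 Dunmere=15 Greywater=18 → close Ashgrove (overflow 13)
  18÷3 = 6 each, +1 to first 0
Round 3: Cedarfen=22 Dunmere=21 Greywater=24 → close Greywater (overflow 17)
  24÷2 = 12 each, +1 to first 0
Round 4: Cedarfen=34 Dunmere=33 → close Cedarfen (overflow 27)
  34÷1 = 34 each, +1 to first 0

Closure order: Elkhorn, Ashgrove, Greywater, Cedarfen
Last habitat: Dunmere with 67 animals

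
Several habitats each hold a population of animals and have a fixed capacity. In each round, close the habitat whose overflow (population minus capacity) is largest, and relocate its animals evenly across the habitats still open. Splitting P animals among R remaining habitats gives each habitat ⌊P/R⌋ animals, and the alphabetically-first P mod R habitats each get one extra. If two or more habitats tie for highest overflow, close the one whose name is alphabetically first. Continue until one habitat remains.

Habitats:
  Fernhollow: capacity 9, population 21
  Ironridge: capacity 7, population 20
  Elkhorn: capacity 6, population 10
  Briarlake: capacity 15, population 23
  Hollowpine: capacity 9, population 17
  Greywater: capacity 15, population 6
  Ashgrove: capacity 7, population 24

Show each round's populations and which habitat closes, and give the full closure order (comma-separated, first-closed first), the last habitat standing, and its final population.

Closure order: Ashgrove, Ironridge, Fernhollow, Briarlake, Hollowpine, Elkhorn
Last habitat: Greywater with 121 animals

Round 1: Ashgrove=24 Briarlake=23 Elkhorn=10 Fernhollow=21 Greywater=6 Hollowpine=17 Ironridge=20 → close Ashgrove (overflow 17)
  24÷6 = 4 each, +1 to first 0
Round 2: Briarlake=27 Elkhorn=14 Fernhollow=25 Greywater=10 Hollowpine=21 Ironridge=24 → close Ironridge (overflow 17)
  24÷5 = 4 each, +1 to first 4
Round 3: Briarlake=32 Elkhorn=19 Fernhollow=30 Greywater=15 Hollowpine=25 → close Fernhollow (overflow 21)
  30÷4 = 7 each, +1 to first 2
Round 4: Briarlake=40 Elkhorn=27 Greywater=22 Hollowpine=32 → close Briarlake (overflow 25)
  40÷3 = 13 each, +1 to first 1
Round 5: Elkhorn=41 Greywater=35 Hollowpine=45 → close Hollowpine (overflow 36)
  45÷2 = 22 each, +1 to first 1
Round 6: Elkhorn=64 Greywater=57 → close Elkhorn (overflow 58)
  64÷1 = 64 each, +1 to first 0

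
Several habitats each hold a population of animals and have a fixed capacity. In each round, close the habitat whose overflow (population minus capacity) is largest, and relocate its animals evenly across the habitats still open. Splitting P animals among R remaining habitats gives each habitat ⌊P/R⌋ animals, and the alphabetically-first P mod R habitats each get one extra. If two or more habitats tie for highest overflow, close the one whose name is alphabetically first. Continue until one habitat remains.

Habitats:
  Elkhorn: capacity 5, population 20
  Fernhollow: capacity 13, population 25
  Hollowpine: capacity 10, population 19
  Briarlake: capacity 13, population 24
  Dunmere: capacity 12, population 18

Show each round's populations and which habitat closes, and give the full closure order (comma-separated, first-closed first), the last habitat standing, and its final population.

Closure order: Elkhorn, Fernhollow, Briarlake, Hollowpine
Last habitat: Dunmere with 106 animals

Round 1: Briarlake=24 Dunmere=18 Elkhorn=20 Fernhollow=25 Hollowpine=19 → close Elkhorn (overflow 15)
  20÷4 = 5 each, +1 to first 0
Round 2: Briarlake=29 Dunmere=23 Fernhollow=30 Hollowpine=24 → close Fernhollow (overflow 17)
  30÷3 = 10 each, +1 to first 0
Round 3: Briarlake=39 Dunmere=33 Hollowpine=34 → close Briarlake (overflow 26)
  39÷2 = 19 each, +1 to first 1
Round 4: Dunmere=53 Hollowpine=53 → close Hollowpine (overflow 43)
  53÷1 = 53 each, +1 to first 0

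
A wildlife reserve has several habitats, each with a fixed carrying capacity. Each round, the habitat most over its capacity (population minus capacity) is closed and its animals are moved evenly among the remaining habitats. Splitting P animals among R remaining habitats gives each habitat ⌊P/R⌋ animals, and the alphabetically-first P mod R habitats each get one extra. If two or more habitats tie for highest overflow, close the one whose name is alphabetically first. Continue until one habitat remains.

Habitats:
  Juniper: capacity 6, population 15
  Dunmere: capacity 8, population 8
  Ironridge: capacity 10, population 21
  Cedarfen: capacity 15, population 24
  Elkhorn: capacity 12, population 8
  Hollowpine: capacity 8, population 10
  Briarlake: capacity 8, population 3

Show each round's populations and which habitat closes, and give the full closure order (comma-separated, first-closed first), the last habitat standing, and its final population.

Closure order: Ironridge, Cedarfen, Juniper, Dunmere, Hollowpine, Briarlake
Last habitat: Elkhorn with 89 animals

Round 1: Briarlake=3 Cedarfen=24 Dunmere=8 Elkhorn=8 Hollowpine=10 Ironridge=21 Juniper=15 → close Ironridge (overflow 11)
  21÷6 = 3 each, +1 to first 3
Round 2: Briarlake=7 Cedarfen=28 Dunmere=12 Elkhorn=11 Hollowpine=13 Juniper=18 → close Cedarfen (overflow 13)
  28÷5 = 5 each, +1 to first 3
Round 3: Briarlake=13 Dunmere=18 Elkhorn=17 Hollowpine=18 Juniper=23 → close Juniper (overflow 17)
  23÷4 = 5 each, +1 to first 3
Round 4: Briarlake=19 Dunmere=24 Elkhorn=23 Hollowpine=23 → close Dunmere (overflow 16)
  24÷3 = 8 each, +1 to first 0
Round 5: Briarlake=27 Elkhorn=31 Hollowpine=31 → close Hollowpine (overflow 23)
  31÷2 = 15 each, +1 to first 1
Round 6: Briarlake=43 Elkhorn=46 → close Briarlake (overflow 35)
  43÷1 = 43 each, +1 to first 0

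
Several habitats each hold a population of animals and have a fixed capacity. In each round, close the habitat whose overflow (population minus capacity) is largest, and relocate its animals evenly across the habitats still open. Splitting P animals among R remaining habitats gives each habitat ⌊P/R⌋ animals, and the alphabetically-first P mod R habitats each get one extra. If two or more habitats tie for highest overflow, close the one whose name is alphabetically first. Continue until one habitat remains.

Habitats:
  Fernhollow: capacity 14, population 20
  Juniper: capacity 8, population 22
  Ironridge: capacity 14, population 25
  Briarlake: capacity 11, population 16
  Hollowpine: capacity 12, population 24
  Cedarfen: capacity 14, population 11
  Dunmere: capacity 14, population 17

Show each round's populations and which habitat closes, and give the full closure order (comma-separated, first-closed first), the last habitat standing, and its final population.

Closure order: Juniper, Hollowpine, Ironridge, Briarlake, Fernhollow, Dunmere
Last habitat: Cedarfen with 135 animals

Round 1: Briarlake=16 Cedarfen=11 Dunmere=17 Fernhollow=20 Hollowpine=24 Ironridge=25 Juniper=22 → close Juniper (overflow 14)
  22÷6 = 3 each, +1 to first 4
Round 2: Briarlake=20 Cedarfen=15 Dunmere=21 Fernhollow=24 Hollowpine=27 Ironridge=28 → close Hollowpine (overflow 15)
  27÷5 = 5 each, +1 to first 2
Round 3: Briarlake=26 Cedarfen=21 Dunmere=26 Fernhollow=29 Ironridge=33 → close Ironridge (overflow 19)
  33÷4 = 8 each, +1 to first 1
Round 4: Briarlake=35 Cedarfen=29 Dunmere=34 Fernhollow=37 → close Briarlake (overflow 24)
  35÷3 = 11 each, +1 to first 2
Round 5: Cedarfen=41 Dunmere=46 Fernhollow=48 → close Fernhollow (overflow 34)
  48÷2 = 24 each, +1 to first 0
Round 6: Cedarfen=65 Dunmere=70 → close Dunmere (overflow 56)
  70÷1 = 70 each, +1 to first 0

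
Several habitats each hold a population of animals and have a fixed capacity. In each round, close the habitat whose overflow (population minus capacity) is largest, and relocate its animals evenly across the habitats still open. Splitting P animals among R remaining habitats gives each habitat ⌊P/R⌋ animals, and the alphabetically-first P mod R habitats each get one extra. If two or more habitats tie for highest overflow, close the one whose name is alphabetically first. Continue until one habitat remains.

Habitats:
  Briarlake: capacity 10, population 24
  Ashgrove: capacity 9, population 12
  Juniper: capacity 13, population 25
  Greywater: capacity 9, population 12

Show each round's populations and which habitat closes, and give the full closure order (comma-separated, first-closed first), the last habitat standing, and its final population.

Round 1: Ashgrove=12 Briarlake=24 Greywater=12 Juniper=25 → close Briarlake (overflow 14)
  24÷3 = 8 each, +1 to first 0
Round 2: Ashgrove=20 Greywater=20 Juniper=33 → close Juniper (overflow 20)
  33÷2 = 16 each, +1 to first 1
Round 3: Ashgrove=37 Greywater=36 → close Ashgrove (overflow 28)
  37÷1 = 37 each, +1 to first 0

Closure order: Briarlake, Juniper, Ashgrove
Last habitat: Greywater with 73 animals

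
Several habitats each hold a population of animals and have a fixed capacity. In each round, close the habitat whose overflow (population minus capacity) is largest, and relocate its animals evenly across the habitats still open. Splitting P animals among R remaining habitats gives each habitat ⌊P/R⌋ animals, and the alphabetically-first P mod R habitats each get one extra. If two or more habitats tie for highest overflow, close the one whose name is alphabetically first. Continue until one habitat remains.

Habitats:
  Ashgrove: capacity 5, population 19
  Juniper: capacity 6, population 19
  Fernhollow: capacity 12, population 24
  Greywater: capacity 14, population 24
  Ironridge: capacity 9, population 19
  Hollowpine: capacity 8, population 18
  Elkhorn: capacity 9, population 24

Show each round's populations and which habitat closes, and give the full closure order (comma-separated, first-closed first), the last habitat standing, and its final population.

Closure order: Elkhorn, Ashgrove, Fernhollow, Juniper, Greywater, Hollowpine
Last habitat: Ironridge with 147 animals

Round 1: Ashgrove=19 Elkhorn=24 Fernhollow=24 Greywater=24 Hollowpine=18 Ironridge=19 Juniper=19 → close Elkhorn (overflow 15)
  24÷6 = 4 each, +1 to first 0
Round 2: Ashgrove=23 Fernhollow=28 Greywater=28 Hollowpine=22 Ironridge=23 Juniper=23 → close Ashgrove (overflow 18)
  23÷5 = 4 each, +1 to first 3
Round 3: Fernhollow=33 Greywater=33 Hollowpine=27 Ironridge=27 Juniper=27 → close Fernhollow (overflow 21)
  33÷4 = 8 each, +1 to first 1
Round 4: Greywater=42 Hollowpine=35 Ironridge=35 Juniper=35 → close Juniper (overflow 29)
  35÷3 = 11 each, +1 to first 2
Round 5: Greywater=54 Hollowpine=47 Ironridge=46 → close Greywater (overflow 40)
  54÷2 = 27 each, +1 to first 0
Round 6: Hollowpine=74 Ironridge=73 → close Hollowpine (overflow 66)
  74÷1 = 74 each, +1 to first 0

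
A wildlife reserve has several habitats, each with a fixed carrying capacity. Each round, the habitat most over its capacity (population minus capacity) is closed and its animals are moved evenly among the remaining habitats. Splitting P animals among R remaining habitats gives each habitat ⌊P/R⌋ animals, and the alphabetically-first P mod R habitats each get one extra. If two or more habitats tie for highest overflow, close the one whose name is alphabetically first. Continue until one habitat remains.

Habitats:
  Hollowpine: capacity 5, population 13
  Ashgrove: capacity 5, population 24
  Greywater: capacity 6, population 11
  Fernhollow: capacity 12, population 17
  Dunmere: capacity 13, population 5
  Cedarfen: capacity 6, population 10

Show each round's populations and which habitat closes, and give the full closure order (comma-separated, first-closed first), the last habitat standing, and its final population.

Closure order: Ashgrove, Hollowpine, Cedarfen, Fernhollow, Greywater
Last habitat: Dunmere with 80 animals

Round 1: Ashgrove=24 Cedarfen=10 Dunmere=5 Fernhollow=17 Greywater=11 Hollowpine=13 → close Ashgrove (overflow 19)
  24÷5 = 4 each, +1 to first 4
Round 2: Cedarfen=15 Dunmere=10 Fernhollow=22 Greywater=16 Hollowpine=17 → close Hollowpine (overflow 12)
  17÷4 = 4 each, +1 to first 1
Round 3: Cedarfen=20 Dunmere=14 Fernhollow=26 Greywater=20 → close Cedarfen (overflow 14)
  20÷3 = 6 each, +1 to first 2
Round 4: Dunmere=21 Fernhollow=33 Greywater=26 → close Fernhollow (overflow 21)
  33÷2 = 16 each, +1 to first 1
Round 5: Dunmere=38 Greywater=42 → close Greywater (overflow 36)
  42÷1 = 42 each, +1 to first 0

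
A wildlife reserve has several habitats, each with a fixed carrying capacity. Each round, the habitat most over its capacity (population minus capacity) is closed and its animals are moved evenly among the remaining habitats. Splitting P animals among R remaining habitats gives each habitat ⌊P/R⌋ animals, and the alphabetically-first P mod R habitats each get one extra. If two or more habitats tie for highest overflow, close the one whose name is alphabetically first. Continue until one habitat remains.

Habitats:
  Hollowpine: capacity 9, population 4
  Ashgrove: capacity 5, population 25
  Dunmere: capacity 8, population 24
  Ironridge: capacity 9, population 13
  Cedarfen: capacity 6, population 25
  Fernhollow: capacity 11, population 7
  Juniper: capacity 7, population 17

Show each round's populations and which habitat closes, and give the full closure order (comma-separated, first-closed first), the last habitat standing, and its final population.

Closure order: Ashgrove, Cedarfen, Dunmere, Juniper, Ironridge, Fernhollow
Last habitat: Hollowpine with 115 animals

Round 1: Ashgrove=25 Cedarfen=25 Dunmere=24 Fernhollow=7 Hollowpine=4 Ironridge=13 Juniper=17 → close Ashgrove (overflow 20)
  25÷6 = 4 each, +1 to first 1
Round 2: Cedarfen=30 Dunmere=28 Fernhollow=11 Hollowpine=8 Ironridge=17 Juniper=21 → close Cedarfen (overflow 24)
  30÷5 = 6 each, +1 to first 0
Round 3: Dunmere=34 Fernhollow=17 Hollowpine=14 Ironridge=23 Juniper=27 → close Dunmere (overflow 26)
  34÷4 = 8 each, +1 to first 2
Round 4: Fernhollow=26 Hollowpine=23 Ironridge=31 Juniper=35 → close Juniper (overflow 28)
  35÷3 = 11 each, +1 to first 2
Round 5: Fernhollow=38 Hollowpine=35 Ironridge=42 → close Ironridge (overflow 33)
  42÷2 = 21 each, +1 to first 0
Round 6: Fernhollow=59 Hollowpine=56 → close Fernhollow (overflow 48)
  59÷1 = 59 each, +1 to first 0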